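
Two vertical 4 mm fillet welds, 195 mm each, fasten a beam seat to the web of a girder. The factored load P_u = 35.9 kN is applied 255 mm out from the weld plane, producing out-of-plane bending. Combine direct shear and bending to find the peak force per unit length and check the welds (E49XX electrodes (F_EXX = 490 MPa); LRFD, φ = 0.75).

L_w = 2 × 195 = 390 mm; section modulus (unit throat) S = 2 × L²/6 = 12680 mm².
Direct shear f_v = P/L_w = 35.9×10³/390 = 92.05 N/mm.
Moment M = P × e = 35.9×10³ × 255 = 9154500 N·mm; bending f_b = M/S = 722.2 N/mm.
f_max = √(f_v² + f_b²) = √(92.05² + 722.2²) = 728.1 N/mm.
φr_n = 0.75 × 0.6 × 490 × (0.707 × 4) = 623.6 N/mm → NOT adequate.

f_max ≈ 728 N/mm; NOT adequate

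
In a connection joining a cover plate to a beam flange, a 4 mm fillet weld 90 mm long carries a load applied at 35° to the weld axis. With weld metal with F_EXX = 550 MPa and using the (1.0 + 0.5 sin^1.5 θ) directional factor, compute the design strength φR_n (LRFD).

t_e = 0.707 × 4 = 2.828 mm; A_we = 2.828 × 90 = 254.5 mm².
Directional factor: 1.0 + 0.5 sin^1.5(35°) = 1.217.
F_nw = 0.6 × 550 × 1.217 = 401.7 MPa.
φR_n = 0.75 × 401.7 × 254.5 × 10⁻³ = 76.68 kN.

φR_n ≈ 76.7 kN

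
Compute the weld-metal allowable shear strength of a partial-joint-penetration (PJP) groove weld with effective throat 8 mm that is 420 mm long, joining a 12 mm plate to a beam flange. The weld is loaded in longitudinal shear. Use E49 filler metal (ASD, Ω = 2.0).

R_n/Ω ≈ 494 kN

E49XX → F_EXX = 490 MPa.
Effective throat (given) t_e = 8 mm.
A_we = 8 × 420 = 3360 mm².
F_nw = 0.6 F_EXX = 294 MPa.
R_n/Ω = (294 × 3360) / 2.0 × 10⁻³ = 493.9 kN.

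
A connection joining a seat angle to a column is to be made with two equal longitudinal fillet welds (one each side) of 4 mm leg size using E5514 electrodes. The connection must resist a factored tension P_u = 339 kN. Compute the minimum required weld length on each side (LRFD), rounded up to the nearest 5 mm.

L = 245 mm on each side

E55XX → F_EXX = 550 MPa.
Throat t_e = 0.707 × 4 = 2.828 mm.
φr_n = 0.75 × 0.6 × 550 × 2.828 × 10⁻³ = 0.6999 kN/mm.
L_req = P_u / φr_n = 339 / 0.6999 = 484.3 mm total.
Per side: 484.3 / 2 = 242.2 mm.
Round up → use L = 245 mm on each side.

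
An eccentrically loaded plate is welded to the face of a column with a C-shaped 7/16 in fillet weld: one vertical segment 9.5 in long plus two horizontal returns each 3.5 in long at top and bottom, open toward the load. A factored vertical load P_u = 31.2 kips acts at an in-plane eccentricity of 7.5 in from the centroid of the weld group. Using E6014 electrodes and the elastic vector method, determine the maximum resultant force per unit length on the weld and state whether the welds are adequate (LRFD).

E60XX → F_EXX = 60 ksi.
Total weld length L_w = 16.5 in. Treat welds as unit-width lines.
Centroid: x̄ = 2×3.5×1.75 / 16.5 = 0.7424 in from the vertical weld.
Polar moment about centroid: J = I_x + I_y = [9.5³/12 + 2×3.5×4.75²] + [9.5×0.7424² + 2(3.5³/12 + 3.5×1.008²)] = 248.9 in³.
Direct shear f_v = P/L_w = 31.2 / 16.5 = 1.891 kip/in (vertical).
Torsion M = P·e = 31.2 × 7.5 = 234 kip·in.
Critical point at (x, y) = (2.758, 4.75) from centroid. f_tx = M·y/J = 4.466 kip/in; f_ty = M·x/J = 2.593 kip/in.
Resultant f_max = √[f_tx² + (f_v + f_ty)²] = √[4.466² + (1.891 + 2.593)²] = 6.328 kip/in.
Capacity per unit length: φr_n = 0.75 × 0.6 × 60 × (0.707 × 0.4375) = 8.351 kip/in.
6.328 ≤ 8.351 → adequate.

f_max ≈ 6.33 kip/in; adequate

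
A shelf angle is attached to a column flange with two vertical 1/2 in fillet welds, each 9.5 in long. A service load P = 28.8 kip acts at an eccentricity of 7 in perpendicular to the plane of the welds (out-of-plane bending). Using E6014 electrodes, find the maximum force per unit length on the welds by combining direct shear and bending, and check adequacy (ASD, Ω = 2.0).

f_max ≈ 6.87 kip/in; NOT adequate

E60XX → F_EXX = 60 ksi.
L_w = 2 × 9.5 = 19 in; section modulus (unit throat) S = 2 × L²/6 = 30.08 in².
Direct shear f_v = P/L_w = 28.8/19 = 1.516 kip/in.
Moment M = P × e = 28.8 × 7 = 201.6 kip·in; bending f_b = M/S = 6.701 kip/in.
f_max = √(f_v² + f_b²) = √(1.516² + 6.701²) = 6.871 kip/in.
r_n/Ω = (1/2.0) × 0.6 × 60 × (0.707 × 0.5) = 6.363 kip/in → NOT adequate.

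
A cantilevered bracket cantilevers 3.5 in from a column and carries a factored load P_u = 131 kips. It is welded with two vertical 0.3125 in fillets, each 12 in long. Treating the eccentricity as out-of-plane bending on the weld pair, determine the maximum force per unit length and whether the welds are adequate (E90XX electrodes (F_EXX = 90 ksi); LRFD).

L_w = 2 × 12 = 24 in; section modulus (unit throat) S = 2 × L²/6 = 48 in².
Direct shear f_v = P/L_w = 131/24 = 5.458 kip/in.
Moment M = P × e = 131 × 3.5 = 458.5 kip·in; bending f_b = M/S = 9.552 kip/in.
f_max = √(f_v² + f_b²) = √(5.458² + 9.552²) = 11 kip/in.
φr_n = 0.75 × 0.6 × 90 × (0.707 × 0.3125) = 8.948 kip/in → NOT adequate.

f_max ≈ 11 kip/in; NOT adequate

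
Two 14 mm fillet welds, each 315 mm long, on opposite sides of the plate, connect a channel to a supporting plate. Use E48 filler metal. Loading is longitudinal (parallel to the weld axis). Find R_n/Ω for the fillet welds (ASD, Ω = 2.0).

E48XX → F_EXX = 480 MPa.
Effective throat t_e = 0.707 × 14 = 9.898 mm.
Total length L = 630 mm; A_we = 9.898 × 630 = 6236 mm².
F_nw = 0.6 F_EXX = 0.6 × 480 = 288 MPa.
R_n = 288 × 6236 × 10⁻³ = 1796 kN; R_n/Ω = 1796/2.0 = 897.9 kN.

R_n/Ω ≈ 898 kN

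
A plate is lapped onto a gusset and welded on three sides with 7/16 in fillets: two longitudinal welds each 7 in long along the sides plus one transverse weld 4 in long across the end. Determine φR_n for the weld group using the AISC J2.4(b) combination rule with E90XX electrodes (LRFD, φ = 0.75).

E90XX → F_EXX = 90 ksi.
t_e = 0.707 × 0.4375 = 0.3093 in.
R_nwl = 0.6 × 90 × 0.3093 × 14 = 233.8 kip (longitudinal, 2 welds).
R_nwt = 0.6 × 90 × 0.3093 × 4 = 66.81 kip (transverse, base value).
(i) R_nwl + R_nwt = 300.7 kip; (ii) 0.85 R_nwl + 1.5 R_nwt = 299 kip.
R_n = max = 300.7 kip [governs: (i)]; φR_n = 225.5 kip.

φR_n ≈ 225 kip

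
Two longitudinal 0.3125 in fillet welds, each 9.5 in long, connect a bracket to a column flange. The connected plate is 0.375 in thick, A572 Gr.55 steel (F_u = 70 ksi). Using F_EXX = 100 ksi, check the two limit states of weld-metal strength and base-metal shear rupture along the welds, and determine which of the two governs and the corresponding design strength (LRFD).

t_e = 0.707 × 0.3125 = 0.2209 in; L = 19 in.
Weld metal: φR_n = 0.75 × 0.6 × 100 × 0.2209 × 19 = 188.9 kip.
Base metal (shear rupture): φR_n = 0.75 × 0.6 × 70 × 0.375 × 19 = 224.4 kip.
Governing: weld metal.

φR_n ≈ 189 kip (weld metal governs)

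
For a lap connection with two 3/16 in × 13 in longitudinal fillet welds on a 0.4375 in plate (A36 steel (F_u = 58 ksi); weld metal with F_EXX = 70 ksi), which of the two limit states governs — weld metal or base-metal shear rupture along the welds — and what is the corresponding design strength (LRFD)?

t_e = 0.707 × 0.1875 = 0.1326 in; L = 26 in.
Weld metal: φR_n = 0.75 × 0.6 × 70 × 0.1326 × 26 = 108.6 kips.
Base metal (shear rupture): φR_n = 0.75 × 0.6 × 58 × 0.4375 × 26 = 296.9 kips.
Governing: weld metal.

φR_n ≈ 109 kips (weld metal governs)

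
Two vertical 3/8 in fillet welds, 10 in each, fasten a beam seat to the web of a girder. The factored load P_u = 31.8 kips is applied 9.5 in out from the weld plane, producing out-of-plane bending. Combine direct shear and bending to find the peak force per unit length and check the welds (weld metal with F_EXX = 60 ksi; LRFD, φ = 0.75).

f_max ≈ 9.2 kip/in; NOT adequate

L_w = 2 × 10 = 20 in; section modulus (unit throat) S = 2 × L²/6 = 33.33 in².
Direct shear f_v = P/L_w = 31.8/20 = 1.59 kip/in.
Moment M = P × e = 31.8 × 9.5 = 302.1 kip·in; bending f_b = M/S = 9.063 kip/in.
f_max = √(f_v² + f_b²) = √(1.59² + 9.063²) = 9.201 kip/in.
φr_n = 0.75 × 0.6 × 60 × (0.707 × 0.375) = 7.158 kip/in → NOT adequate.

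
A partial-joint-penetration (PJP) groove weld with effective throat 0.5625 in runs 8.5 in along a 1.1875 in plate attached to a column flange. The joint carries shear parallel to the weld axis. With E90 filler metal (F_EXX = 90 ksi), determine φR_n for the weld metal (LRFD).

φR_n ≈ 194 kip

Effective throat (given) t_e = 0.5625 in.
A_we = 0.5625 × 8.5 = 4.781 in².
F_nw = 0.6 F_EXX = 54 ksi.
φR_n = 0.75 × 54 × 4.781 = 193.6 kip.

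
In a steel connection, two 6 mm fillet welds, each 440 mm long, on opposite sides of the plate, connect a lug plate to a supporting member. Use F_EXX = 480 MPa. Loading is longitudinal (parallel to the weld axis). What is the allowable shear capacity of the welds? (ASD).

R_n/Ω ≈ 538 kN

Effective throat t_e = 0.707 × 6 = 4.242 mm.
Total length L = 880 mm; A_we = 4.242 × 880 = 3733 mm².
F_nw = 0.6 F_EXX = 0.6 × 480 = 288 MPa.
R_n = 288 × 3733 × 10⁻³ = 1075 kN; R_n/Ω = 1075/2.0 = 537.5 kN.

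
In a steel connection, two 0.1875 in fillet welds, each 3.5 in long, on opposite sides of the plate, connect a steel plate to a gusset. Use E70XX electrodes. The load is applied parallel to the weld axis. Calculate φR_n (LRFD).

E70XX → F_EXX = 70 ksi.
Effective throat t_e = 0.707 × 0.1875 = 0.1326 in.
Total length L = 7 in; A_we = 0.1326 × 7 = 0.9279 in².
F_nw = 0.6 F_EXX = 0.6 × 70 = 42 ksi.
φR_n = 0.75 × 42 × 0.9279 = 29.23 kips.

φR_n ≈ 29.2 kips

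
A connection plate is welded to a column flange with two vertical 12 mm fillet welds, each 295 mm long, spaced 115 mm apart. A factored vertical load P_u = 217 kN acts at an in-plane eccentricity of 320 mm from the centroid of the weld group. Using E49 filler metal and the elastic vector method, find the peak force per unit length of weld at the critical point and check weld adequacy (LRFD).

E49XX → F_EXX = 490 MPa.
Total weld length L_w = 590 mm. Treat welds as unit-width lines.
Polar moment about centroid: J = 2[d³/12 + d(b/2)²] = 2[295³/12 + 295×57.5²] = 6229000 mm³.
Direct shear f_v = P/L_w = 217×10³ / 590 = 367.8 N/mm (vertical).
Torsion M = P·e = 217×10³ × 320 = 69440000 N·mm.
Critical point at (x, y) = (57.5, 147.5) from centroid. f_tx = M·y/J = 1644 N/mm; f_ty = M·x/J = 641 N/mm.
Resultant f_max = √[f_tx² + (f_v + f_ty)²] = √[1644² + (367.8 + 641)²] = 1929 N/mm.
Capacity per unit length: φr_n = 0.75 × 0.6 × 490 × (0.707 × 12) = 1871 N/mm.
1929 > 1871 → NOT adequate.

f_max ≈ 1930 N/mm; NOT adequate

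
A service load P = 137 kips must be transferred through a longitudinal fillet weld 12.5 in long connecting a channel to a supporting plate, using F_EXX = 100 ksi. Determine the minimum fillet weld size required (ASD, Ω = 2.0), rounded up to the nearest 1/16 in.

Total weld length L = 12.5 in.
Required throat t_e = P × Ω / (0.6 F_EXX × L) = 137 × 2.0 / (0.6 × 100 × 12.5) = 0.3653 in.
Required leg w = t_e / 0.707 = 0.5167 in → use 9/16 in.

w = 9/16 in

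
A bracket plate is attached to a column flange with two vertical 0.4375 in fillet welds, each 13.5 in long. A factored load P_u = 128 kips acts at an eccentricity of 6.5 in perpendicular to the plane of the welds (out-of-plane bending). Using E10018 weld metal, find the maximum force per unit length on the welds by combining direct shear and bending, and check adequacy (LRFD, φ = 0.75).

f_max ≈ 14.5 kip/in; NOT adequate

E100XX → F_EXX = 100 ksi.
L_w = 2 × 13.5 = 27 in; section modulus (unit throat) S = 2 × L²/6 = 60.75 in².
Direct shear f_v = P/L_w = 128/27 = 4.741 kip/in.
Moment M = P × e = 128 × 6.5 = 832 kip·in; bending f_b = M/S = 13.7 kip/in.
f_max = √(f_v² + f_b²) = √(4.741² + 13.7²) = 14.49 kip/in.
φr_n = 0.75 × 0.6 × 100 × (0.707 × 0.4375) = 13.92 kip/in → NOT adequate.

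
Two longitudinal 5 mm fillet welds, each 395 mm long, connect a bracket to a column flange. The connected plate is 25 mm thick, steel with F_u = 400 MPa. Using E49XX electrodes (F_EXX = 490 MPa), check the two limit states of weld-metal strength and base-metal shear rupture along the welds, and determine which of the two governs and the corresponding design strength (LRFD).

t_e = 0.707 × 5 = 3.535 mm; L = 790 mm.
Weld metal: φR_n = 0.75 × 0.6 × 490 × 3.535 × 790 × 10⁻³ = 615.8 kN.
Base metal (shear rupture): φR_n = 0.75 × 0.6 × 400 × 25 × 790 × 10⁻³ = 3555 kN.
Governing: weld metal.

φR_n ≈ 616 kN (weld metal governs)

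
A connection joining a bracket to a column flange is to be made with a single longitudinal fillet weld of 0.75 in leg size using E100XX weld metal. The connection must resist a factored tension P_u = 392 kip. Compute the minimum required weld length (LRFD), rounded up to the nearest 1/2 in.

E100XX → F_EXX = 100 ksi.
Throat t_e = 0.707 × 0.75 = 0.5302 in.
φr_n = 0.75 × 0.6 × 100 × 0.5302 = 23.86 kip/in.
L_req = P_u / φr_n = 392 / 23.86 = 16.43 in total.
Round up → use L = 16.5 in.

L = 16.5 in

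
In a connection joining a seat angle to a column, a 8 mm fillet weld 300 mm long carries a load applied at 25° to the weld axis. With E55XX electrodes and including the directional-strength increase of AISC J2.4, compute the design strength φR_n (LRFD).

φR_n ≈ 478 kN

E55XX → F_EXX = 550 MPa.
t_e = 0.707 × 8 = 5.656 mm; A_we = 5.656 × 300 = 1697 mm².
Directional factor: 1.0 + 0.5 sin^1.5(25°) = 1.137.
F_nw = 0.6 × 550 × 1.137 = 375.3 MPa.
φR_n = 0.75 × 375.3 × 1697 × 10⁻³ = 477.6 kN.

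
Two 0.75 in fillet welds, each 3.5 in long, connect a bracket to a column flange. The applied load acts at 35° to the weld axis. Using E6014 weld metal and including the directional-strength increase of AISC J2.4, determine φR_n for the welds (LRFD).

E60XX → F_EXX = 60 ksi.
t_e = 0.707 × 0.75 = 0.5302 in; A_we = 0.5302 × 7 = 3.712 in².
Directional factor: 1.0 + 0.5 sin^1.5(35°) = 1.217.
F_nw = 0.6 × 60 × 1.217 = 43.82 ksi.
φR_n = 0.75 × 43.82 × 3.712 = 122 kips.

φR_n ≈ 122 kips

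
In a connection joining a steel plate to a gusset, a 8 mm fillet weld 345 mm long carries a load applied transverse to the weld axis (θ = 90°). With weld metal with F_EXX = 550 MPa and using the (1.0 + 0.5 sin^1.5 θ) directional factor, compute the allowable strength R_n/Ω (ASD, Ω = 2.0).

t_e = 0.707 × 8 = 5.656 mm; A_we = 5.656 × 345 = 1951 mm².
Directional factor: 1.0 + 0.5 sin^1.5(90°) = 1.5.
F_nw = 0.6 × 550 × 1.5 = 495 MPa.
R_n/Ω = (495 × 1951) / 2.0 × 10⁻³ = 483 kN.

R_n/Ω ≈ 483 kN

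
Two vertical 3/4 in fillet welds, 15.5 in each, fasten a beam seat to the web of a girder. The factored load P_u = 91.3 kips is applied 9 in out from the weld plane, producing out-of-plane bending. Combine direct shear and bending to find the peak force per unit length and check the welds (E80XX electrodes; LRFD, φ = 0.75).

f_max ≈ 10.7 kip/in; adequate

E80XX → F_EXX = 80 ksi.
L_w = 2 × 15.5 = 31 in; section modulus (unit throat) S = 2 × L²/6 = 80.08 in².
Direct shear f_v = P/L_w = 91.3/31 = 2.945 kip/in.
Moment M = P × e = 91.3 × 9 = 821.7 kip·in; bending f_b = M/S = 10.26 kip/in.
f_max = √(f_v² + f_b²) = √(2.945² + 10.26²) = 10.67 kip/in.
φr_n = 0.75 × 0.6 × 80 × (0.707 × 0.75) = 19.09 kip/in → adequate.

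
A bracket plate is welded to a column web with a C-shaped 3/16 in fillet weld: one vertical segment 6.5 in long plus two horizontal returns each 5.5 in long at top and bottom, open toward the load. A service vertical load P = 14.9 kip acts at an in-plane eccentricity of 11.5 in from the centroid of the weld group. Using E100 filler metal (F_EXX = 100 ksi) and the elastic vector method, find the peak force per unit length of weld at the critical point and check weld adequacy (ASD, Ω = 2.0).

Total weld length L_w = 17.5 in. Treat welds as unit-width lines.
Centroid: x̄ = 2×5.5×2.75 / 17.5 = 1.729 in from the vertical weld.
Polar moment about centroid: J = I_x + I_y = [6.5³/12 + 2×5.5×3.25²] + [6.5×1.729² + 2(5.5³/12 + 5.5×1.021²)] = 197.7 in³.
Direct shear f_v = P/L_w = 14.9 / 17.5 = 0.8514 kip/in (vertical).
Torsion M = P·e = 14.9 × 11.5 = 171.35 kip·in.
Critical point at (x, y) = (3.771, 3.25) from centroid. f_tx = M·y/J = 2.817 kip/in; f_ty = M·x/J = 3.269 kip/in.
Resultant f_max = √[f_tx² + (f_v + f_ty)²] = √[2.817² + (0.8514 + 3.269)²] = 4.991 kip/in.
Capacity per unit length: r_n/Ω = (1/2.0) × 0.6 × 100 × (0.707 × 0.1875) = 3.977 kip/in.
4.991 > 3.977 → NOT adequate.

f_max ≈ 4.99 kip/in; NOT adequate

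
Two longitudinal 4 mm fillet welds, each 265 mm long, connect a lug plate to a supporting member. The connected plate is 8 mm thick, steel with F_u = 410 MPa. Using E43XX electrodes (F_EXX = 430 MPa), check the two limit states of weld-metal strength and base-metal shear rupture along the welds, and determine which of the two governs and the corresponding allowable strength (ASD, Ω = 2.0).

t_e = 0.707 × 4 = 2.828 mm; L = 530 mm.
Weld metal: R_n/Ω = (1/2.0) × 0.6 × 430 × 2.828 × 530 × 10⁻³ = 193.4 kN.
Base metal (shear rupture): R_n/Ω = (1/2.0) × 0.6 × 410 × 8 × 530 × 10⁻³ = 521.5 kN.
Governing: weld metal.

R_n/Ω ≈ 193 kN (weld metal governs)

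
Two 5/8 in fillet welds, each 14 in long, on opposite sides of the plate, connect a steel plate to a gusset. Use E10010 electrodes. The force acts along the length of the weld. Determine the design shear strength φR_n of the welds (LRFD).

φR_n ≈ 557 kips

E100XX → F_EXX = 100 ksi.
Effective throat t_e = 0.707 × 0.625 = 0.4419 in.
Total length L = 28 in; A_we = 0.4419 × 28 = 12.37 in².
F_nw = 0.6 F_EXX = 0.6 × 100 = 60 ksi.
φR_n = 0.75 × 60 × 12.37 = 556.8 kips.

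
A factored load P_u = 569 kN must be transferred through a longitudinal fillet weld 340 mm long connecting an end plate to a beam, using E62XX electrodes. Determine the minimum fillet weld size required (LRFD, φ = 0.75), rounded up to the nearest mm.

E62XX → F_EXX = 620 MPa.
Total weld length L = 340 mm.
Required throat t_e = P_u / (φ × 0.6 F_EXX × L) = 569 / (0.75 × 0.6 × 620 × 340 × 10⁻³) = 5.998 mm.
Required leg w = t_e / 0.707 = 8.484 mm → use 9 mm.

w = 9 mm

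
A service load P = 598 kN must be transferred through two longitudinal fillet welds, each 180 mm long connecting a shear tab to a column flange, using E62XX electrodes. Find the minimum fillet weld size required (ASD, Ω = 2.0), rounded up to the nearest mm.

E62XX → F_EXX = 620 MPa.
Total weld length L = 360 mm.
Required throat t_e = P × Ω / (0.6 F_EXX × L) = 598 × 2.0 / (0.6 × 620 × 360 × 10⁻³) = 8.931 mm.
Required leg w = t_e / 0.707 = 12.63 mm → use 13 mm.

w = 13 mm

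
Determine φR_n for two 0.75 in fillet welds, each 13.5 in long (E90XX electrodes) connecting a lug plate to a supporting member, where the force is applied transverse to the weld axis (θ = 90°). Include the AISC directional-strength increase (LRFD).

E90XX → F_EXX = 90 ksi.
t_e = 0.707 × 0.75 = 0.5302 in; A_we = 0.5302 × 27 = 14.32 in².
Directional factor: 1.0 + 0.5 sin^1.5(90°) = 1.5.
F_nw = 0.6 × 90 × 1.5 = 81 ksi.
φR_n = 0.75 × 81 × 14.32 = 869.7 kip.

φR_n ≈ 870 kip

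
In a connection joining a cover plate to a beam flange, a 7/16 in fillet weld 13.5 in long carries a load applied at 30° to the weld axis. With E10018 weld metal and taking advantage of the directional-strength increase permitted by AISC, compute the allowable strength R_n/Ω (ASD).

R_n/Ω ≈ 147 kip

E100XX → F_EXX = 100 ksi.
t_e = 0.707 × 0.4375 = 0.3093 in; A_we = 0.3093 × 13.5 = 4.176 in².
Directional factor: 1.0 + 0.5 sin^1.5(30°) = 1.177.
F_nw = 0.6 × 100 × 1.177 = 70.61 ksi.
R_n/Ω = (70.61 × 4.176) / 2.0 = 147.4 kip.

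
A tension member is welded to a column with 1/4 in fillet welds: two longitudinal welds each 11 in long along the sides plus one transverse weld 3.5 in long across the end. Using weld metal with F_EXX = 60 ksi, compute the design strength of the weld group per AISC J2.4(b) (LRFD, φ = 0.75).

φR_n ≈ 122 kip

t_e = 0.707 × 0.25 = 0.1767 in.
R_nwl = 0.6 × 60 × 0.1767 × 22 = 140 kip (longitudinal, 2 welds).
R_nwt = 0.6 × 60 × 0.1767 × 3.5 = 22.27 kip (transverse, base value).
(i) R_nwl + R_nwt = 162.3 kip; (ii) 0.85 R_nwl + 1.5 R_nwt = 152.4 kip.
R_n = max = 162.3 kip [governs: (i)]; φR_n = 121.7 kip.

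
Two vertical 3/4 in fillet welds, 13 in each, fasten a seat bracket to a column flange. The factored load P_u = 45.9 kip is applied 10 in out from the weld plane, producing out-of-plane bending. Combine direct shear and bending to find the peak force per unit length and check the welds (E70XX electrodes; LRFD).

E70XX → F_EXX = 70 ksi.
L_w = 2 × 13 = 26 in; section modulus (unit throat) S = 2 × L²/6 = 56.33 in².
Direct shear f_v = P/L_w = 45.9/26 = 1.765 kip/in.
Moment M = P × e = 45.9 × 10 = 459 kip·in; bending f_b = M/S = 8.148 kip/in.
f_max = √(f_v² + f_b²) = √(1.765² + 8.148²) = 8.337 kip/in.
φr_n = 0.75 × 0.6 × 70 × (0.707 × 0.75) = 16.7 kip/in → adequate.

f_max ≈ 8.34 kip/in; adequate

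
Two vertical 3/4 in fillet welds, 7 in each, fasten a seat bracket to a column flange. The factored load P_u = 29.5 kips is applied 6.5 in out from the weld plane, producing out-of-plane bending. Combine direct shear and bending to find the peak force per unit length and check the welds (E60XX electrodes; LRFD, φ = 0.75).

f_max ≈ 11.9 kip/in; adequate

E60XX → F_EXX = 60 ksi.
L_w = 2 × 7 = 14 in; section modulus (unit throat) S = 2 × L²/6 = 16.33 in².
Direct shear f_v = P/L_w = 29.5/14 = 2.107 kip/in.
Moment M = P × e = 29.5 × 6.5 = 191.75 kip·in; bending f_b = M/S = 11.74 kip/in.
f_max = √(f_v² + f_b²) = √(2.107² + 11.74²) = 11.93 kip/in.
φr_n = 0.75 × 0.6 × 60 × (0.707 × 0.75) = 14.32 kip/in → adequate.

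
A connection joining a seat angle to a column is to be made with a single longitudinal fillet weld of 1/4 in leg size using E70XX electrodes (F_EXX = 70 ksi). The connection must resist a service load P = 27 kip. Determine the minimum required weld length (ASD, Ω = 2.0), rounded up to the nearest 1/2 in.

L = 7.5 in

Throat t_e = 0.707 × 0.25 = 0.1767 in.
r_n/Ω = (0.6 × 70 × 0.1767) / 2.0 = 3.712 kip/in.
L_req = P / (r_n/Ω) = 27 / 3.712 = 7.274 in total.
Round up → use L = 7.5 in.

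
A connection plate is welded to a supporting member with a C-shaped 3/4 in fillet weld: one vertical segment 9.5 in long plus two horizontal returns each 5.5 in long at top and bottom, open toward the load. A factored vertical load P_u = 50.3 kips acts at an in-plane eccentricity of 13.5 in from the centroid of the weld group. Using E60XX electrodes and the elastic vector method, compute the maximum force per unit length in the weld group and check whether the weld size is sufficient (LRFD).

f_max ≈ 12.7 kip/in; adequate

E60XX → F_EXX = 60 ksi.
Total weld length L_w = 20.5 in. Treat welds as unit-width lines.
Centroid: x̄ = 2×5.5×2.75 / 20.5 = 1.476 in from the vertical weld.
Polar moment about centroid: J = I_x + I_y = [9.5³/12 + 2×5.5×4.75²] + [9.5×1.476² + 2(5.5³/12 + 5.5×1.274²)] = 385.9 in³.
Direct shear f_v = P/L_w = 50.3 / 20.5 = 2.454 kip/in (vertical).
Torsion M = P·e = 50.3 × 13.5 = 679.05 kip·in.
Critical point at (x, y) = (4.024, 4.75) from centroid. f_tx = M·y/J = 8.358 kip/in; f_ty = M·x/J = 7.081 kip/in.
Resultant f_max = √[f_tx² + (f_v + f_ty)²] = √[8.358² + (2.454 + 7.081)²] = 12.68 kip/in.
Capacity per unit length: φr_n = 0.75 × 0.6 × 60 × (0.707 × 0.75) = 14.32 kip/in.
12.68 ≤ 14.32 → adequate.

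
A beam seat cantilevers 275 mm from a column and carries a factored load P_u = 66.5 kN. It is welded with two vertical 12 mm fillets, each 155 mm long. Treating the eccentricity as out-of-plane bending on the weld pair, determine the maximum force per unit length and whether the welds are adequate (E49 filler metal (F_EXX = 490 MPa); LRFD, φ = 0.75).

L_w = 2 × 155 = 310 mm; section modulus (unit throat) S = 2 × L²/6 = 8008 mm².
Direct shear f_v = P/L_w = 66.5×10³/310 = 214.5 N/mm.
Moment M = P × e = 66.5×10³ × 275 = 18288000 N·mm; bending f_b = M/S = 2284 N/mm.
f_max = √(f_v² + f_b²) = √(214.5² + 2284²) = 2294 N/mm.
φr_n = 0.75 × 0.6 × 490 × (0.707 × 12) = 1871 N/mm → NOT adequate.

f_max ≈ 2290 N/mm; NOT adequate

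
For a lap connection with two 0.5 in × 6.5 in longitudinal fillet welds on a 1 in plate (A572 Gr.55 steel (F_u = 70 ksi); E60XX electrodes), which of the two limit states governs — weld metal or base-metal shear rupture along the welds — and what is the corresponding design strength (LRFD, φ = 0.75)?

E60XX → F_EXX = 60 ksi.
t_e = 0.707 × 0.5 = 0.3535 in; L = 13 in.
Weld metal: φR_n = 0.75 × 0.6 × 60 × 0.3535 × 13 = 124.1 kips.
Base metal (shear rupture): φR_n = 0.75 × 0.6 × 70 × 1 × 13 = 409.5 kips.
Governing: weld metal.

φR_n ≈ 124 kips (weld metal governs)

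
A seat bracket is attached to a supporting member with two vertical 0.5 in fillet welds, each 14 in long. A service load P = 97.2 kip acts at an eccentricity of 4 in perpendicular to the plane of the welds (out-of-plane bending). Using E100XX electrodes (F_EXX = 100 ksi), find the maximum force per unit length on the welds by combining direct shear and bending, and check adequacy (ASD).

f_max ≈ 6.89 kip/in; adequate

L_w = 2 × 14 = 28 in; section modulus (unit throat) S = 2 × L²/6 = 65.33 in².
Direct shear f_v = P/L_w = 97.2/28 = 3.471 kip/in.
Moment M = P × e = 97.2 × 4 = 388.8 kip·in; bending f_b = M/S = 5.951 kip/in.
f_max = √(f_v² + f_b²) = √(3.471² + 5.951²) = 6.89 kip/in.
r_n/Ω = (1/2.0) × 0.6 × 100 × (0.707 × 0.5) = 10.6 kip/in → adequate.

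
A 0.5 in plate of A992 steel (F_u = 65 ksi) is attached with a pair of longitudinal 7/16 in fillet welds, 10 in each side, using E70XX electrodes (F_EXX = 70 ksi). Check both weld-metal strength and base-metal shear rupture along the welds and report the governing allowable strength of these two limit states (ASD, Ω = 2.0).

R_n/Ω ≈ 130 kips (weld metal governs)

t_e = 0.707 × 0.4375 = 0.3093 in; L = 20 in.
Weld metal: R_n/Ω = (1/2.0) × 0.6 × 70 × 0.3093 × 20 = 129.9 kips.
Base metal (shear rupture): R_n/Ω = (1/2.0) × 0.6 × 65 × 0.5 × 20 = 195 kips.
Governing: weld metal.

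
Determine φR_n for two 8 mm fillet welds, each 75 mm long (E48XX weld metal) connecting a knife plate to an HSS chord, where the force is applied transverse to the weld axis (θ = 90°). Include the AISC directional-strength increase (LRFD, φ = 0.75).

E48XX → F_EXX = 480 MPa.
t_e = 0.707 × 8 = 5.656 mm; A_we = 5.656 × 150 = 848.4 mm².
Directional factor: 1.0 + 0.5 sin^1.5(90°) = 1.5.
F_nw = 0.6 × 480 × 1.5 = 432 MPa.
φR_n = 0.75 × 432 × 848.4 × 10⁻³ = 274.9 kN.

φR_n ≈ 275 kN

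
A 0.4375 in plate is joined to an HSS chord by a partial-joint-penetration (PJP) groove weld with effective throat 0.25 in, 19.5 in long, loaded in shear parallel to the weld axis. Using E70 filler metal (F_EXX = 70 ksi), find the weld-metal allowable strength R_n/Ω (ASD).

Effective throat (given) t_e = 0.25 in.
A_we = 0.25 × 19.5 = 4.875 in².
F_nw = 0.6 F_EXX = 42 ksi.
R_n/Ω = (42 × 4.875) / 2.0 = 102.4 kips.

R_n/Ω ≈ 102 kips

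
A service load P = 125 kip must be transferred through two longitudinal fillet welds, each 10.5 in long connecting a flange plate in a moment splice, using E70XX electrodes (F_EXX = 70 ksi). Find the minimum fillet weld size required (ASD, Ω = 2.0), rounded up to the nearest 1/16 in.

w = 7/16 in

Total weld length L = 21 in.
Required throat t_e = P × Ω / (0.6 F_EXX × L) = 125 × 2.0 / (0.6 × 70 × 21) = 0.2834 in.
Required leg w = t_e / 0.707 = 0.4009 in → use 7/16 in.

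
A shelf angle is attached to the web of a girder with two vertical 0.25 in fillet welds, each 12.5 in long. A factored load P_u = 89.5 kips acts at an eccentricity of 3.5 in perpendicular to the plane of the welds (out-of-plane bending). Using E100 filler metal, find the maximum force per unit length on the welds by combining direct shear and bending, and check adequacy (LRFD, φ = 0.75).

f_max ≈ 7 kip/in; adequate

E100XX → F_EXX = 100 ksi.
L_w = 2 × 12.5 = 25 in; section modulus (unit throat) S = 2 × L²/6 = 52.08 in².
Direct shear f_v = P/L_w = 89.5/25 = 3.58 kip/in.
Moment M = P × e = 89.5 × 3.5 = 313.25 kip·in; bending f_b = M/S = 6.014 kip/in.
f_max = √(f_v² + f_b²) = √(3.58² + 6.014²) = 6.999 kip/in.
φr_n = 0.75 × 0.6 × 100 × (0.707 × 0.25) = 7.954 kip/in → adequate.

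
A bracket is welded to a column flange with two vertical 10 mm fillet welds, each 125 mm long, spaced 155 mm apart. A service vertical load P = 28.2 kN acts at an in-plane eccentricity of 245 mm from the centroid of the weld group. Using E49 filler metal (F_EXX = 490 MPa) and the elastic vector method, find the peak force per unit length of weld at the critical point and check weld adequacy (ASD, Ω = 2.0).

Total weld length L_w = 250 mm. Treat welds as unit-width lines.
Polar moment about centroid: J = 2[d³/12 + d(b/2)²] = 2[125³/12 + 125×77.5²] = 1827000 mm³.
Direct shear f_v = P/L_w = 28.2×10³ / 250 = 112.8 N/mm (vertical).
Torsion M = P·e = 28.2×10³ × 245 = 6909000 N·mm.
Critical point at (x, y) = (77.5, 62.5) from centroid. f_tx = M·y/J = 236.3 N/mm; f_ty = M·x/J = 293.1 N/mm.
Resultant f_max = √[f_tx² + (f_v + f_ty)²] = √[236.3² + (112.8 + 293.1)²] = 469.7 N/mm.
Capacity per unit length: r_n/Ω = (1/2.0) × 0.6 × 490 × (0.707 × 10) = 1039 N/mm.
469.7 ≤ 1039 → adequate.

f_max ≈ 470 N/mm; adequate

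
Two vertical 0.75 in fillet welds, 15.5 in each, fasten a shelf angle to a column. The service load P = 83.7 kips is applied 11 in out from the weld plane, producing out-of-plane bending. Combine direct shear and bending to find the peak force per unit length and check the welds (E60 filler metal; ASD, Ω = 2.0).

E60XX → F_EXX = 60 ksi.
L_w = 2 × 15.5 = 31 in; section modulus (unit throat) S = 2 × L²/6 = 80.08 in².
Direct shear f_v = P/L_w = 83.7/31 = 2.7 kip/in.
Moment M = P × e = 83.7 × 11 = 920.7 kip·in; bending f_b = M/S = 11.5 kip/in.
f_max = √(f_v² + f_b²) = √(2.7² + 11.5²) = 11.81 kip/in.
r_n/Ω = (1/2.0) × 0.6 × 60 × (0.707 × 0.75) = 9.544 kip/in → NOT adequate.

f_max ≈ 11.8 kip/in; NOT adequate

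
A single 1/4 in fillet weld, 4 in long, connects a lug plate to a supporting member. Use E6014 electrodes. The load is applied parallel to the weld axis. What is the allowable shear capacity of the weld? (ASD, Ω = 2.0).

E60XX → F_EXX = 60 ksi.
Effective throat t_e = 0.707 × 0.25 = 0.1767 in.
Total length L = 4 in; A_we = 0.1767 × 4 = 0.707 in².
F_nw = 0.6 F_EXX = 0.6 × 60 = 36 ksi.
R_n = 36 × 0.707 = 25.45 kip; R_n/Ω = 25.45/2.0 = 12.73 kip.

R_n/Ω ≈ 12.7 kip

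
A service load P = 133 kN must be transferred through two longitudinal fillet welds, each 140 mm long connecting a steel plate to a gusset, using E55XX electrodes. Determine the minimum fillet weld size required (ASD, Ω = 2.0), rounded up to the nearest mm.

E55XX → F_EXX = 550 MPa.
Total weld length L = 280 mm.
Required throat t_e = P × Ω / (0.6 F_EXX × L) = 133 × 2.0 / (0.6 × 550 × 280 × 10⁻³) = 2.879 mm.
Required leg w = t_e / 0.707 = 4.072 mm → use 5 mm.

w = 5 mm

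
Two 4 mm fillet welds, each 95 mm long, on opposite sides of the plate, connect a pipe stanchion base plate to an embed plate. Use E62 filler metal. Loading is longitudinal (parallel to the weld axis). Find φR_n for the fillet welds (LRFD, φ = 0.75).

φR_n ≈ 150 kN

E62XX → F_EXX = 620 MPa.
Effective throat t_e = 0.707 × 4 = 2.828 mm.
Total length L = 190 mm; A_we = 2.828 × 190 = 537.3 mm².
F_nw = 0.6 F_EXX = 0.6 × 620 = 372 MPa.
φR_n = 0.75 × 372 × 537.3 × 10⁻³ = 149.9 kN.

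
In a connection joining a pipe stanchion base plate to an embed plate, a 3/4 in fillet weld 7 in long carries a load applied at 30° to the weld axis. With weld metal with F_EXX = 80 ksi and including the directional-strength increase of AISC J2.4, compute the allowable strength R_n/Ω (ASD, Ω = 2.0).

R_n/Ω ≈ 105 kips

t_e = 0.707 × 0.75 = 0.5302 in; A_we = 0.5302 × 7 = 3.712 in².
Directional factor: 1.0 + 0.5 sin^1.5(30°) = 1.177.
F_nw = 0.6 × 80 × 1.177 = 56.49 ksi.
R_n/Ω = (56.49 × 3.712) / 2.0 = 104.8 kips.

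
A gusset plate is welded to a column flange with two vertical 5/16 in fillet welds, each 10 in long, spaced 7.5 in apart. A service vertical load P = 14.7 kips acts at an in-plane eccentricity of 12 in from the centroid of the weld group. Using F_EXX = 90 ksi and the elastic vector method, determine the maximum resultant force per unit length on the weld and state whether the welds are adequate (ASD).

Total weld length L_w = 20 in. Treat welds as unit-width lines.
Polar moment about centroid: J = 2[d³/12 + d(b/2)²] = 2[10³/12 + 10×3.75²] = 447.9 in³.
Direct shear f_v = P/L_w = 14.7 / 20 = 0.735 kip/in (vertical).
Torsion M = P·e = 14.7 × 12 = 176.4 kip·in.
Critical point at (x, y) = (3.75, 5) from centroid. f_tx = M·y/J = 1.969 kip/in; f_ty = M·x/J = 1.477 kip/in.
Resultant f_max = √[f_tx² + (f_v + f_ty)²] = √[1.969² + (0.735 + 1.477)²] = 2.961 kip/in.
Capacity per unit length: r_n/Ω = (1/2.0) × 0.6 × 90 × (0.707 × 0.3125) = 5.965 kip/in.
2.961 ≤ 5.965 → adequate.

f_max ≈ 2.96 kip/in; adequate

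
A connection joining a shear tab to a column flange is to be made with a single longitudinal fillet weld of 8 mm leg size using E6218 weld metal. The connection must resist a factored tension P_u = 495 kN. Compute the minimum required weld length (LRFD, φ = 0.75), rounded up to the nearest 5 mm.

L = 315 mm

E62XX → F_EXX = 620 MPa.
Throat t_e = 0.707 × 8 = 5.656 mm.
φr_n = 0.75 × 0.6 × 620 × 5.656 × 10⁻³ = 1.578 kN/mm.
L_req = P_u / φr_n = 495 / 1.578 = 313.7 mm total.
Round up → use L = 315 mm.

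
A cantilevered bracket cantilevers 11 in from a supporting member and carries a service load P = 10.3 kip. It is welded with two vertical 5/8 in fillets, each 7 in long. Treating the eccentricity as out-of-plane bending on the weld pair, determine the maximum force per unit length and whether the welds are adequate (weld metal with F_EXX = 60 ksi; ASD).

L_w = 2 × 7 = 14 in; section modulus (unit throat) S = 2 × L²/6 = 16.33 in².
Direct shear f_v = P/L_w = 10.3/14 = 0.7357 kip/in.
Moment M = P × e = 10.3 × 11 = 113.3 kip·in; bending f_b = M/S = 6.937 kip/in.
f_max = √(f_v² + f_b²) = √(0.7357² + 6.937²) = 6.976 kip/in.
r_n/Ω = (1/2.0) × 0.6 × 60 × (0.707 × 0.625) = 7.954 kip/in → adequate.

f_max ≈ 6.98 kip/in; adequate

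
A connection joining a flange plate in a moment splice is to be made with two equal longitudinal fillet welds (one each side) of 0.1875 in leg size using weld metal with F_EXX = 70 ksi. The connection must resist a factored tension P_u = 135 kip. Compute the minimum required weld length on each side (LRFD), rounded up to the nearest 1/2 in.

L = 16.5 in on each side

Throat t_e = 0.707 × 0.1875 = 0.1326 in.
φr_n = 0.75 × 0.6 × 70 × 0.1326 = 4.176 kip/in.
L_req = P_u / φr_n = 135 / 4.176 = 32.33 in total.
Per side: 32.33 / 2 = 16.16 in.
Round up → use L = 16.5 in on each side.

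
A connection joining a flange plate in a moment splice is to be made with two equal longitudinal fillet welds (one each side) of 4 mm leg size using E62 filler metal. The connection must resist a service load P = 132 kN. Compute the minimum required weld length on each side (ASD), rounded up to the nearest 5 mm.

E62XX → F_EXX = 620 MPa.
Throat t_e = 0.707 × 4 = 2.828 mm.
r_n/Ω = (0.6 × 620 × 2.828) / 2.0 = 526 N/mm = 0.526 kN/mm.
L_req = P / (r_n/Ω) = 132 / 0.526 = 250.9 mm total.
Per side: 250.9 / 2 = 125.5 mm.
Round up → use L = 130 mm on each side.

L = 130 mm on each side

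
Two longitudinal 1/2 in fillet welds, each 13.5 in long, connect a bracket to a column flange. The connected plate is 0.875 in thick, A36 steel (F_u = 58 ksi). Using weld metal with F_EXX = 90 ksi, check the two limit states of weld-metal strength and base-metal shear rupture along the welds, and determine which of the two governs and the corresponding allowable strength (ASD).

R_n/Ω ≈ 258 kips (weld metal governs)

t_e = 0.707 × 0.5 = 0.3535 in; L = 27 in.
Weld metal: R_n/Ω = (1/2.0) × 0.6 × 90 × 0.3535 × 27 = 257.7 kips.
Base metal (shear rupture): R_n/Ω = (1/2.0) × 0.6 × 58 × 0.875 × 27 = 411.1 kips.
Governing: weld metal.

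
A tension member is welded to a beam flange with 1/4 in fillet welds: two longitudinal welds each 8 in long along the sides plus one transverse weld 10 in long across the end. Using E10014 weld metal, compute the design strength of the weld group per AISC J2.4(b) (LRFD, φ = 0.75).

E100XX → F_EXX = 100 ksi.
t_e = 0.707 × 0.25 = 0.1767 in.
R_nwl = 0.6 × 100 × 0.1767 × 16 = 169.7 kip (longitudinal, 2 welds).
R_nwt = 0.6 × 100 × 0.1767 × 10 = 106 kip (transverse, base value).
(i) R_nwl + R_nwt = 275.7 kip; (ii) 0.85 R_nwl + 1.5 R_nwt = 303.3 kip.
R_n = max = 303.3 kip [governs: (ii)]; φR_n = 227.5 kip.

φR_n ≈ 227 kip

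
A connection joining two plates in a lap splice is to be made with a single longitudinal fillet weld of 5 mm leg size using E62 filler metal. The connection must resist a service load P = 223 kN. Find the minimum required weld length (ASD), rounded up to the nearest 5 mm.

L = 340 mm

E62XX → F_EXX = 620 MPa.
Throat t_e = 0.707 × 5 = 3.535 mm.
r_n/Ω = (0.6 × 620 × 3.535) / 2.0 = 657.5 N/mm = 0.6575 kN/mm.
L_req = P / (r_n/Ω) = 223 / 0.6575 = 339.2 mm total.
Round up → use L = 340 mm.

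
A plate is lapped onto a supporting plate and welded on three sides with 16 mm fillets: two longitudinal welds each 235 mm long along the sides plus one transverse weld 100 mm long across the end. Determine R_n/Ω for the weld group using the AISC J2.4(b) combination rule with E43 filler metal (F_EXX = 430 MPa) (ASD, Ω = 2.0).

R_n/Ω ≈ 832 kN

t_e = 0.707 × 16 = 11.31 mm.
R_nwl = 0.6 × 430 × 11.31 × 470 × 10⁻³ = 1372 kN (longitudinal, 2 welds).
R_nwt = 0.6 × 430 × 11.31 × 100 × 10⁻³ = 291.8 kN (transverse, base value).
(i) R_nwl + R_nwt = 1664 kN; (ii) 0.85 R_nwl + 1.5 R_nwt = 1604 kN.
R_n = max = 1664 kN [governs: (i)]; R_n/Ω = 831.8 kN.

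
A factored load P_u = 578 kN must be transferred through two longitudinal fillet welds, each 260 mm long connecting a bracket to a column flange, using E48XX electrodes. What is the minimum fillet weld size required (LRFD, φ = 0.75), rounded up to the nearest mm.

E48XX → F_EXX = 480 MPa.
Total weld length L = 520 mm.
Required throat t_e = P_u / (φ × 0.6 F_EXX × L) = 578 / (0.75 × 0.6 × 480 × 520 × 10⁻³) = 5.146 mm.
Required leg w = t_e / 0.707 = 7.279 mm → use 8 mm.

w = 8 mm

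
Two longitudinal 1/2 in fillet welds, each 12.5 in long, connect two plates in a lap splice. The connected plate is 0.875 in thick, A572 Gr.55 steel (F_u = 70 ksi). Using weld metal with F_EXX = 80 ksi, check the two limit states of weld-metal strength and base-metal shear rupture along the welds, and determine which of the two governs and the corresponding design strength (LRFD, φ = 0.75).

φR_n ≈ 318 kips (weld metal governs)

t_e = 0.707 × 0.5 = 0.3535 in; L = 25 in.
Weld metal: φR_n = 0.75 × 0.6 × 80 × 0.3535 × 25 = 318.1 kips.
Base metal (shear rupture): φR_n = 0.75 × 0.6 × 70 × 0.875 × 25 = 689.1 kips.
Governing: weld metal.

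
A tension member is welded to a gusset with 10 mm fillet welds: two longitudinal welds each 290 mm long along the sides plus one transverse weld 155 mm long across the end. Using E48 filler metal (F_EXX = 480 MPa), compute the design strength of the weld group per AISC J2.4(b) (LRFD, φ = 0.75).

φR_n ≈ 1120 kN

t_e = 0.707 × 10 = 7.07 mm.
R_nwl = 0.6 × 480 × 7.07 × 580 × 10⁻³ = 1181 kN (longitudinal, 2 welds).
R_nwt = 0.6 × 480 × 7.07 × 155 × 10⁻³ = 315.6 kN (transverse, base value).
(i) R_nwl + R_nwt = 1497 kN; (ii) 0.85 R_nwl + 1.5 R_nwt = 1477 kN.
R_n = max = 1497 kN [governs: (i)]; φR_n = 1122 kN.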